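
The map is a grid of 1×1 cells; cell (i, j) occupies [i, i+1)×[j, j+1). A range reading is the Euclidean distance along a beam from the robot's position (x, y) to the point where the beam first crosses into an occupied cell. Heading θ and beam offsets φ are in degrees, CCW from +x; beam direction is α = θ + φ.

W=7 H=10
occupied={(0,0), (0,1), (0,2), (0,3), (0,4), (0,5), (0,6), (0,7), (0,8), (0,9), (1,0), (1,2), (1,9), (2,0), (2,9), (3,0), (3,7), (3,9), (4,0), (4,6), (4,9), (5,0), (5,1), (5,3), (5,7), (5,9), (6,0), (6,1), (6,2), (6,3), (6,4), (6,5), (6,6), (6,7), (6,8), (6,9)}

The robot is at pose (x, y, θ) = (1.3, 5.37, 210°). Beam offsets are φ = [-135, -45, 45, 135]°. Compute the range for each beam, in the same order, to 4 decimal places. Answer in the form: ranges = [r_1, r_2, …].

beam 1: φ=-135°, α=75°
  d=(0.2588,0.9659)  start (1,5)  tX=2.7046 tY=0.6522  stride 1/|dx|=3.8637 1/|dy|=1.0353
    cross y-line → (1,6), t=0.6522
    cross y-line → (1,7), t=1.6875
    cross x-line → (2,7), t=2.7046
    cross y-line → (2,8), t=2.7228
    cross y-line → (2,9), t=3.7581 (wall)
  → r_1 = 3.7581
beam 2: φ=-45°, α=165°
  d=(-0.9659,0.2588)  start (1,5)  tX=0.3106 tY=2.4341  stride 1/|dx|=1.0353 1/|dy|=3.8637
    cross x-line → (0,5), t=0.3106 (wall)
  → r_2 = 0.3106
beam 3: φ=45°, α=255°
  d=(-0.2588,-0.9659)  start (1,5)  tX=1.1591 tY=0.3831  stride 1/|dx|=3.8637 1/|dy|=1.0353
    cross y-line → (1,4), t=0.3831
    cross x-line → (0,4), t=1.1591 (wall)
  → r_3 = 1.1591
beam 4: φ=135°, α=345°
  d=(0.9659,-0.2588)  start (1,5)  tX=0.7247 tY=1.4296  stride 1/|dx|=1.0353 1/|dy|=3.8637
    cross x-line → (2,5), t=0.7247
    cross y-line → (2,4), t=1.4296
    cross x-line → (3,4), t=1.7600
    cross x-line → (4,4), t=2.7952
    cross x-line → (5,4), t=3.8305
    cross x-line → (6,4), t=4.8658 (wall)
  → r_4 = 4.8658

ranges = [3.7581, 0.3106, 1.1591, 4.8658]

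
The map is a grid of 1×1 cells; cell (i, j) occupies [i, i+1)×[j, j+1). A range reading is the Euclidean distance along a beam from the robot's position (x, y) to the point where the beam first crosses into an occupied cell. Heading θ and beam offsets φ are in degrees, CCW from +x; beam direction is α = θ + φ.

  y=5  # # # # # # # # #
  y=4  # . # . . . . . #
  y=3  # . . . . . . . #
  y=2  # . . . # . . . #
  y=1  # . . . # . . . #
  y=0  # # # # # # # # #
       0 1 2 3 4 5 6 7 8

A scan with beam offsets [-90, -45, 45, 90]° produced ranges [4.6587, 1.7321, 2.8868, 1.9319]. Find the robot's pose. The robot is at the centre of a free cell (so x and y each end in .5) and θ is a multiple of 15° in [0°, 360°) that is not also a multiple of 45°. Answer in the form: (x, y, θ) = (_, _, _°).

Candidates: 25 free-cell centres × 16 headings = 400 poses. Raycast each; keep the one whose scan matches to 4 dp.
  (1.5, 1.5, 345°): beam 1 = 0.5176 ≠ 4.6587 ✗
  (6.5, 2.5, 105°): beam 1 = 1.5529 ≠ 4.6587 ✗
  (7.5, 1.5, 345°): beam 1 = 0.5176 ≠ 4.6587 ✗
  (4.5, 3.5, 75°): beam 1 = 3.6235 ≠ 4.6587 ✗
  …
  (5.5, 4.5, 285°): r_1=4.6587, r_2=1.7321, r_3=2.8868, r_4=1.9319 — all match ✓
No second candidate reproduces the full scan.

(x, y, θ) = (5.5, 4.5, 285°)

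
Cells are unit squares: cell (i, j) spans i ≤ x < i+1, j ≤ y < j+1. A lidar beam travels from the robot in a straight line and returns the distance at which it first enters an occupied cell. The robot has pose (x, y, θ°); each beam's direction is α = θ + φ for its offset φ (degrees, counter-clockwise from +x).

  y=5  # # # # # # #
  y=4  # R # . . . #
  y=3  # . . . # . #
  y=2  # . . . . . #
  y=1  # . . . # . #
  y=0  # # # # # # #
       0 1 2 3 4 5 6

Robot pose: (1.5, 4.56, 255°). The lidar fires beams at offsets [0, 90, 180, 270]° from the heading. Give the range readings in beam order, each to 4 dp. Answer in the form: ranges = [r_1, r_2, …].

ranges = [1.9319, 0.5176, 0.4555, 0.5176]

beam 1: φ=0°, α=255°
  dir = (cos 255°, sin 255°) = (-0.2588, -0.9659); from cell (1,4)
  next x-line at t=1.9319, next y-line at t=0.5798; Δt_x=3.8637, Δt_y=1.0353
    y: enter (1,3) at t=0.5798
    y: enter (1,2) at t=1.6150
    x: enter (0,2) at t=1.9319 ← occupied
  → r_1 = 1.9319
beam 2: φ=90°, α=345°
  dir = (cos 345°, sin 345°) = (0.9659, -0.2588); from cell (1,4)
  next x-line at t=0.5176, next y-line at t=2.1637; Δt_x=1.0353, Δt_y=3.8637
    x: enter (2,4) at t=0.5176 ← occupied
  → r_2 = 0.5176
beam 3: φ=180°, α=75°
  dir = (cos 75°, sin 75°) = (0.2588, 0.9659); from cell (1,4)
  next x-line at t=1.9319, next y-line at t=0.4555; Δt_x=3.8637, Δt_y=1.0353
    y: enter (1,5) at t=0.4555 ← occupied
  → r_3 = 0.4555
beam 4: φ=270°, α=165°
  dir = (cos 165°, sin 165°) = (-0.9659, 0.2588); from cell (1,4)
  next x-line at t=0.5176, next y-line at t=1.7000; Δt_x=1.0353, Δt_y=3.8637
    x: enter (0,4) at t=0.5176 ← occupied
  → r_4 = 0.5176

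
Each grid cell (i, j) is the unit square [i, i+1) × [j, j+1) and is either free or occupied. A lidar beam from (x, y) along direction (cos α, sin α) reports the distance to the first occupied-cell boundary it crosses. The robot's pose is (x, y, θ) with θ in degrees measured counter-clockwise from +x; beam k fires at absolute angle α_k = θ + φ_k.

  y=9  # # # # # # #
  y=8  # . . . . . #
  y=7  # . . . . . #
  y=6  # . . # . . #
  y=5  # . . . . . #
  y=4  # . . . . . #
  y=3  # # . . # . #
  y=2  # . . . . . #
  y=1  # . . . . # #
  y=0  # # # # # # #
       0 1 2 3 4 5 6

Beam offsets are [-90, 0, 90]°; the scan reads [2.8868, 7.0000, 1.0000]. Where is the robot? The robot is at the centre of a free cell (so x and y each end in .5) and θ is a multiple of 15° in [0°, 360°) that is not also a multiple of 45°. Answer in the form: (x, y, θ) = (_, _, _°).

Enumerate (i+0.5, j+0.5, θ) over the 36 free cells and 16 admissible headings. For each, cast all 3 beams and compare to the given ranges.
  (5.5, 6.5, 75°): beam 1 = 0.5176 ≠ 2.8868 ✗
  (5.5, 3.5, 120°): beam 1 = 0.5774 ≠ 2.8868 ✗
  (4.5, 7.5, 285°): beam 1 = 3.6235 ≠ 2.8868 ✗
  (5.5, 3.5, 240°): beam 1 = 0.5774 ≠ 2.8868 ✗
  (5.5, 6.5, 210°): beam 2 = 5.0000 ≠ 7.0000 ✗
  …
  (2.5, 2.5, 60°): r_1=2.8868, r_2=7.0000, r_3=1.0000 — all match ✓
Only this pose fits every beam.

(x, y, θ) = (2.5, 2.5, 60°)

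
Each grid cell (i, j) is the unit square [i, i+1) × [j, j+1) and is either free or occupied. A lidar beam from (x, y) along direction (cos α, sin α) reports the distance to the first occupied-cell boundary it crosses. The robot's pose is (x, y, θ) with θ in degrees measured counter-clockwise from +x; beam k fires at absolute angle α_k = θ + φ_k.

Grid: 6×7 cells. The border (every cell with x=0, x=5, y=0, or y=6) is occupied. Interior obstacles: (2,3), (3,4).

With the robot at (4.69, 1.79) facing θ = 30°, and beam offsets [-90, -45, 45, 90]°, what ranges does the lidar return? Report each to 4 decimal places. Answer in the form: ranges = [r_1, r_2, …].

ranges = [0.6200, 0.3209, 1.1977, 2.5519]

beam 1: φ=-90°, α=300°
  direction (0.5000, -0.8660); cell (4,1); t to first gridline: x 0.6200, y 0.9122 (then +2.0000 / +1.1547)
    (5,1) via x @ 0.6200  # hit
  → r_1 = 0.6200
beam 2: φ=-45°, α=345°
  direction (0.9659, -0.2588); cell (4,1); t to first gridline: x 0.3209, y 3.0523 (then +1.0353 / +3.8637)
    (5,1) via x @ 0.3209  # hit
  → r_2 = 0.3209
beam 3: φ=45°, α=75°
  direction (0.2588, 0.9659); cell (4,1); t to first gridline: x 1.1977, y 0.2174 (then +3.8637 / +1.0353)
    (4,2) via y @ 0.2174
    (5,2) via x @ 1.1977  # hit
  → r_3 = 1.1977
beam 4: φ=90°, α=120°
  direction (-0.5000, 0.8660); cell (4,1); t to first gridline: x 1.3800, y 0.2425 (then +2.0000 / +1.1547)
    (4,2) via y @ 0.2425
    (3,2) via x @ 1.3800
    (3,3) via y @ 1.3972
    (3,4) via y @ 2.5519  # hit
  → r_4 = 2.5519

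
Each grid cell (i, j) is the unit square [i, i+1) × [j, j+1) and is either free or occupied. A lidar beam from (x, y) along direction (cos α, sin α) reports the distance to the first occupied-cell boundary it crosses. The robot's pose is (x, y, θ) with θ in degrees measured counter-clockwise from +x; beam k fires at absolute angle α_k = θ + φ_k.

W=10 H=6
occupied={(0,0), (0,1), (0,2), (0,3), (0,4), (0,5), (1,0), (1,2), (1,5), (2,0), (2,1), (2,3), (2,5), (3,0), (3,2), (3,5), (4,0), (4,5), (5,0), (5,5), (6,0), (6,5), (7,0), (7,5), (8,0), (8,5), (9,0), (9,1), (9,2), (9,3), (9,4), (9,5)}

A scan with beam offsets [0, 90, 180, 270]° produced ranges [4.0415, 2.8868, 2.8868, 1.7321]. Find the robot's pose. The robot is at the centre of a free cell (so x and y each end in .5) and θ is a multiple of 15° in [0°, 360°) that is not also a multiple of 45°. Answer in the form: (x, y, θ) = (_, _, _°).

The pose lattice has 28·16 = 448 candidates. Test each by forward raycasting.
  (2.5, 4.5, 105°): beam 1 = 0.5176 ≠ 4.0415 ✗
  (8.5, 2.5, 240°): beam 1 = 1.7321 ≠ 4.0415 ✗
  (5.5, 3.5, 330°): beam 2 = 1.7321 ≠ 2.8868 ✗
  …
  (5.5, 2.5, 30°): r_1=4.0415, r_2=2.8868, r_3=2.8868, r_4=1.7321 — all match ✓
Only this pose fits every beam.

(x, y, θ) = (5.5, 2.5, 30°)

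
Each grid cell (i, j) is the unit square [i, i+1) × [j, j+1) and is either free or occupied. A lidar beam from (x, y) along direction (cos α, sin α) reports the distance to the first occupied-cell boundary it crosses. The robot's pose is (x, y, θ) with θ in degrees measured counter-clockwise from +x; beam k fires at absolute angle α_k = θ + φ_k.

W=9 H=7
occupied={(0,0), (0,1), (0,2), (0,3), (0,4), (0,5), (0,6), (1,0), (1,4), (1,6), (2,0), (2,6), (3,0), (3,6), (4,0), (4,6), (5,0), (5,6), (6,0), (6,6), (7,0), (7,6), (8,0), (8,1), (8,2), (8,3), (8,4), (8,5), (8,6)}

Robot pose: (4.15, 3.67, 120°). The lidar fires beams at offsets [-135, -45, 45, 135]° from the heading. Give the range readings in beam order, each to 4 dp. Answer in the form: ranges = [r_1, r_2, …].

ranges = [3.9858, 2.4122, 2.2258, 2.7642]

beam 1: φ=-135°, α=345°
  direction (0.9659, -0.2588); cell (4,3); t to first gridline: x 0.8800, y 2.5887 (then +1.0353 / +3.8637)
    (5,3) via x @ 0.8800
    (6,3) via x @ 1.9153
    (6,2) via y @ 2.5887
    (7,2) via x @ 2.9505
    (8,2) via x @ 3.9858  # hit
  → r_1 = 3.9858
beam 2: φ=-45°, α=75°
  direction (0.2588, 0.9659); cell (4,3); t to first gridline: x 3.2841, y 0.3416 (then +3.8637 / +1.0353)
    (4,4) via y @ 0.3416
    (4,5) via y @ 1.3769
    (4,6) via y @ 2.4122  # hit
  → r_2 = 2.4122
beam 3: φ=45°, α=165°
  direction (-0.9659, 0.2588); cell (4,3); t to first gridline: x 0.1553, y 1.2750 (then +1.0353 / +3.8637)
    (3,3) via x @ 0.1553
    (2,3) via x @ 1.1906
    (2,4) via y @ 1.2750
    (1,4) via x @ 2.2258  # hit
  → r_3 = 2.2258
beam 4: φ=135°, α=255°
  direction (-0.2588, -0.9659); cell (4,3); t to first gridline: x 0.5796, y 0.6936 (then +3.8637 / +1.0353)
    (3,3) via x @ 0.5796
    (3,2) via y @ 0.6936
    (3,1) via y @ 1.7289
    (3,0) via y @ 2.7642  # hit
  → r_4 = 2.7642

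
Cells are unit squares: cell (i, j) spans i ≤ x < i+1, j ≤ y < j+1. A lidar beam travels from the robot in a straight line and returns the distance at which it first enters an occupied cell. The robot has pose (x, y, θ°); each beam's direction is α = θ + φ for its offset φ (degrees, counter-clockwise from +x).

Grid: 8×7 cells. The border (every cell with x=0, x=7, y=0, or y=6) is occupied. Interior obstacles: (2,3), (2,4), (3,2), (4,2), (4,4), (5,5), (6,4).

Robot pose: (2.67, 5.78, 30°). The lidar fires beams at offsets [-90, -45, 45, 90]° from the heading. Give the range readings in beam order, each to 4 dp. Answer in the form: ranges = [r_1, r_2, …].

ranges = [3.2101, 2.4122, 0.2278, 0.2540]

beam 1: φ=-90°, α=300°
  d=(0.5000,-0.8660)  start (2,5)  tX=0.6600 tY=0.9007  stride 1/|dx|=2.0000 1/|dy|=1.1547
    cross x-line → (3,5), t=0.6600
    cross y-line → (3,4), t=0.9007
    cross y-line → (3,3), t=2.0554
    cross x-line → (4,3), t=2.6600
    cross y-line → (4,2), t=3.2101 (wall)
  → r_1 = 3.2101
beam 2: φ=-45°, α=345°
  d=(0.9659,-0.2588)  start (2,5)  tX=0.3416 tY=3.0137  stride 1/|dx|=1.0353 1/|dy|=3.8637
    cross x-line → (3,5), t=0.3416
    cross x-line → (4,5), t=1.3769
    cross x-line → (5,5), t=2.4122 (wall)
  → r_2 = 2.4122
beam 3: φ=45°, α=75°
  d=(0.2588,0.9659)  start (2,5)  tX=1.2750 tY=0.2278  stride 1/|dx|=3.8637 1/|dy|=1.0353
    cross y-line → (2,6), t=0.2278 (wall)
  → r_3 = 0.2278
beam 4: φ=90°, α=120°
  d=(-0.5000,0.8660)  start (2,5)  tX=1.3400 tY=0.2540  stride 1/|dx|=2.0000 1/|dy|=1.1547
    cross y-line → (2,6), t=0.2540 (wall)
  → r_4 = 0.2540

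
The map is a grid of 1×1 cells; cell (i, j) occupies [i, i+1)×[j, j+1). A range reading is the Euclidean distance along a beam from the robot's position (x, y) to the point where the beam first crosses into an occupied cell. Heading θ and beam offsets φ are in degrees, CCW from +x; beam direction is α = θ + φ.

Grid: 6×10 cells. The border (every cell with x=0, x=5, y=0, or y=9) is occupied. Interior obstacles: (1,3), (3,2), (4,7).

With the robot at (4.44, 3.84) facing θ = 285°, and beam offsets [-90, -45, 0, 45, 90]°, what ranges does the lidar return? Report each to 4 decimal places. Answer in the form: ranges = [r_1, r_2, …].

ranges = [2.5261, 0.9699, 2.1637, 0.6466, 0.5798]

beam 1: φ=-90°, α=195°
  cosα=-0.9659 sinα=-0.2588 | (4,3) | tMaxX 0.4555 tMaxY 3.2455 | tΔX 1.0353 tΔY 3.8637
    t=0.4555 [x] (3,3)
    t=1.4908 [x] (2,3)
    t=2.5261 [x] (1,3) — stop
  → r_1 = 2.5261
beam 2: φ=-45°, α=240°
  cosα=-0.5000 sinα=-0.8660 | (4,3) | tMaxX 0.8800 tMaxY 0.9699 | tΔX 2.0000 tΔY 1.1547
    t=0.8800 [x] (3,3)
    t=0.9699 [y] (3,2) — stop
  → r_2 = 0.9699
beam 3: φ=0°, α=285°
  cosα=0.2588 sinα=-0.9659 | (4,3) | tMaxX 2.1637 tMaxY 0.8696 | tΔX 3.8637 tΔY 1.0353
    t=0.8696 [y] (4,2)
    t=1.9049 [y] (4,1)
    t=2.1637 [x] (5,1) — stop
  → r_3 = 2.1637
beam 4: φ=45°, α=330°
  cosα=0.8660 sinα=-0.5000 | (4,3) | tMaxX 0.6466 tMaxY 1.6800 | tΔX 1.1547 tΔY 2.0000
    t=0.6466 [x] (5,3) — stop
  → r_4 = 0.6466
beam 5: φ=90°, α=15°
  cosα=0.9659 sinα=0.2588 | (4,3) | tMaxX 0.5798 tMaxY 0.6182 | tΔX 1.0353 tΔY 3.8637
    t=0.5798 [x] (5,3) — stop
  → r_5 = 0.5798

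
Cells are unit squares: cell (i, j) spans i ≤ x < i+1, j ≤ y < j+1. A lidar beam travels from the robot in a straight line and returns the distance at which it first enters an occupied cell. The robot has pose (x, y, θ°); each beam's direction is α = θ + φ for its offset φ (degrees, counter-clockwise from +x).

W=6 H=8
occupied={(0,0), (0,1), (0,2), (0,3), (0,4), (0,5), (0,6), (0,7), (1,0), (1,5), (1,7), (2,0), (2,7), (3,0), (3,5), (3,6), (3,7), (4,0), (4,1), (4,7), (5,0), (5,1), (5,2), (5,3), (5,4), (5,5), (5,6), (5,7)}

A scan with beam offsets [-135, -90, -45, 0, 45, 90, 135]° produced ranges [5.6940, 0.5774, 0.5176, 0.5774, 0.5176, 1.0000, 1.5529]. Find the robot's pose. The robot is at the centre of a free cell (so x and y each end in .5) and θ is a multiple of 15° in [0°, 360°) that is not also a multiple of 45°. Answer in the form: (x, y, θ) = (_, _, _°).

Enumerate (i+0.5, j+0.5, θ) over the 20 free cells and 16 admissible headings. For each, cast all 7 beams and compare to the given ranges.
  (2.5, 3.5, 165°): beam 1 = 2.8868 ≠ 5.6940 ✗
  (4.5, 5.5, 30°): beam 1 = 4.6587 ≠ 5.6940 ✗
  (1.5, 1.5, 285°): beam 1 = 0.5774 ≠ 5.6940 ✗
  (4.5, 2.5, 105°): beam 1 = 0.5774 ≠ 5.6940 ✗
  …
  (2.5, 6.5, 60°): r_1=5.6940, r_2=0.5774, r_3=0.5176, r_4=0.5774, r_5=0.5176, r_6=1.0000, r_7=1.5529 — all match ✓
Unique over the lattice → pose = (2.5, 6.5, 60°).

(x, y, θ) = (2.5, 6.5, 60°)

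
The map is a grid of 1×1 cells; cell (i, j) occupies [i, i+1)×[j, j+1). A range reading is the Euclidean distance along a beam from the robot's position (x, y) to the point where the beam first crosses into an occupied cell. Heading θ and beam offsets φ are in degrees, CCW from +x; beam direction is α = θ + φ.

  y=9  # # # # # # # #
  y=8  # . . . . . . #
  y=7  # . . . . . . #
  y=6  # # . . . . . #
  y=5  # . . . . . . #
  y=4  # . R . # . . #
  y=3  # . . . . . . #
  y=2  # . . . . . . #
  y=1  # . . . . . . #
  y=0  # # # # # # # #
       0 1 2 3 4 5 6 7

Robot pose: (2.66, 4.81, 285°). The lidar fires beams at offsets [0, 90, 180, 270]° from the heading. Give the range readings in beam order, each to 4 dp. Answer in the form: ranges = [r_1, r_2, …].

beam 1: φ=0°, α=285°
  d=(0.2588,-0.9659)  start (2,4)  tX=1.3137 tY=0.8386  stride 1/|dx|=3.8637 1/|dy|=1.0353
    cross y-line → (2,3), t=0.8386
    cross x-line → (3,3), t=1.3137
    cross y-line → (3,2), t=1.8738
    cross y-line → (3,1), t=2.9091
    cross y-line → (3,0), t=3.9444 (wall)
  → r_1 = 3.9444
beam 2: φ=90°, α=15°
  d=(0.9659,0.2588)  start (2,4)  tX=0.3520 tY=0.7341  stride 1/|dx|=1.0353 1/|dy|=3.8637
    cross x-line → (3,4), t=0.3520
    cross y-line → (3,5), t=0.7341
    cross x-line → (4,5), t=1.3873
    cross x-line → (5,5), t=2.4225
    cross x-line → (6,5), t=3.4578
    cross x-line → (7,5), t=4.4931 (wall)
  → r_2 = 4.4931
beam 3: φ=180°, α=105°
  d=(-0.2588,0.9659)  start (2,4)  tX=2.5500 tY=0.1967  stride 1/|dx|=3.8637 1/|dy|=1.0353
    cross y-line → (2,5), t=0.1967
    cross y-line → (2,6), t=1.2320
    cross y-line → (2,7), t=2.2673
    cross x-line → (1,7), t=2.5500
    cross y-line → (1,8), t=3.3025
    cross y-line → (1,9), t=4.3378 (wall)
  → r_3 = 4.3378
beam 4: φ=270°, α=195°
  d=(-0.9659,-0.2588)  start (2,4)  tX=0.6833 tY=3.1296  stride 1/|dx|=1.0353 1/|dy|=3.8637
    cross x-line → (1,4), t=0.6833
    cross x-line → (0,4), t=1.7186 (wall)
  → r_4 = 1.7186

ranges = [3.9444, 4.4931, 4.3378, 1.7186]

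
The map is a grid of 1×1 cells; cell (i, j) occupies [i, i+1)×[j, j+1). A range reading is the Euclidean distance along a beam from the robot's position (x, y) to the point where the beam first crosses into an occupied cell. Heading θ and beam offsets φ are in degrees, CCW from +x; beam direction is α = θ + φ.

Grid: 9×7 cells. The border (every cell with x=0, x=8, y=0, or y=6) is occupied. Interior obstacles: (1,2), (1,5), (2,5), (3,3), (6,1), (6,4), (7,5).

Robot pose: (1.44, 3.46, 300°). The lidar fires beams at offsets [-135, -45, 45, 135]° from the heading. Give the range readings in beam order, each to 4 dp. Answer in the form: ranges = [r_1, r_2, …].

ranges = [0.4555, 0.4762, 1.6150, 1.5943]

beam 1: φ=-135°, α=165°
  dir = (cos 165°, sin 165°) = (-0.9659, 0.2588); from cell (1,3)
  next x-line at t=0.4555, next y-line at t=2.0864; Δt_x=1.0353, Δt_y=3.8637
    x: enter (0,3) at t=0.4555 ← occupied
  → r_1 = 0.4555
beam 2: φ=-45°, α=255°
  dir = (cos 255°, sin 255°) = (-0.2588, -0.9659); from cell (1,3)
  next x-line at t=1.7000, next y-line at t=0.4762; Δt_x=3.8637, Δt_y=1.0353
    y: enter (1,2) at t=0.4762 ← occupied
  → r_2 = 0.4762
beam 3: φ=45°, α=345°
  dir = (cos 345°, sin 345°) = (0.9659, -0.2588); from cell (1,3)
  next x-line at t=0.5798, next y-line at t=1.7773; Δt_x=1.0353, Δt_y=3.8637
    x: enter (2,3) at t=0.5798
    x: enter (3,3) at t=1.6150 ← occupied
  → r_3 = 1.6150
beam 4: φ=135°, α=75°
  dir = (cos 75°, sin 75°) = (0.2588, 0.9659); from cell (1,3)
  next x-line at t=2.1637, next y-line at t=0.5590; Δt_x=3.8637, Δt_y=1.0353
    y: enter (1,4) at t=0.5590
    y: enter (1,5) at t=1.5943 ← occupied
  → r_4 = 1.5943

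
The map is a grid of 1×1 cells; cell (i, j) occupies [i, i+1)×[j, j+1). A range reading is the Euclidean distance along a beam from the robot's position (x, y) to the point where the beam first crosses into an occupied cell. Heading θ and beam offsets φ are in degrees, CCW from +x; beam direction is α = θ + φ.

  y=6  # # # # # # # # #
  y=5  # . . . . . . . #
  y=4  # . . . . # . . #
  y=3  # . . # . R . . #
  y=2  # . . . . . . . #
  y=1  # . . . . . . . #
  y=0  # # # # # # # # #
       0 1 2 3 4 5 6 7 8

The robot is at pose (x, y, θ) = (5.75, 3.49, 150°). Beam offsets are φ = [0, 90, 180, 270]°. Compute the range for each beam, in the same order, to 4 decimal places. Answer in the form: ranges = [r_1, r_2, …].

ranges = [5.0200, 2.8752, 2.5981, 2.8983]

beam 1: φ=0°, α=150°
  cosα=-0.8660 sinα=0.5000 | (5,3) | tMaxX 0.8660 tMaxY 1.0200 | tΔX 1.1547 tΔY 2.0000
    t=0.8660 [x] (4,3)
    t=1.0200 [y] (4,4)
    t=2.0207 [x] (3,4)
    t=3.0200 [y] (3,5)
    t=3.1754 [x] (2,5)
    t=4.3301 [x] (1,5)
    t=5.0200 [y] (1,6) — stop
  → r_1 = 5.0200
beam 2: φ=90°, α=240°
  cosα=-0.5000 sinα=-0.8660 | (5,3) | tMaxX 1.5000 tMaxY 0.5658 | tΔX 2.0000 tΔY 1.1547
    t=0.5658 [y] (5,2)
    t=1.5000 [x] (4,2)
    t=1.7205 [y] (4,1)
    t=2.8752 [y] (4,0) — stop
  → r_2 = 2.8752
beam 3: φ=180°, α=330°
  cosα=0.8660 sinα=-0.5000 | (5,3) | tMaxX 0.2887 tMaxY 0.9800 | tΔX 1.1547 tΔY 2.0000
    t=0.2887 [x] (6,3)
    t=0.9800 [y] (6,2)
    t=1.4434 [x] (7,2)
    t=2.5981 [x] (8,2) — stop
  → r_3 = 2.5981
beam 4: φ=270°, α=60°
  cosα=0.5000 sinα=0.8660 | (5,3) | tMaxX 0.5000 tMaxY 0.5889 | tΔX 2.0000 tΔY 1.1547
    t=0.5000 [x] (6,3)
    t=0.5889 [y] (6,4)
    t=1.7436 [y] (6,5)
    t=2.5000 [x] (7,5)
    t=2.8983 [y] (7,6) — stop
  → r_4 = 2.8983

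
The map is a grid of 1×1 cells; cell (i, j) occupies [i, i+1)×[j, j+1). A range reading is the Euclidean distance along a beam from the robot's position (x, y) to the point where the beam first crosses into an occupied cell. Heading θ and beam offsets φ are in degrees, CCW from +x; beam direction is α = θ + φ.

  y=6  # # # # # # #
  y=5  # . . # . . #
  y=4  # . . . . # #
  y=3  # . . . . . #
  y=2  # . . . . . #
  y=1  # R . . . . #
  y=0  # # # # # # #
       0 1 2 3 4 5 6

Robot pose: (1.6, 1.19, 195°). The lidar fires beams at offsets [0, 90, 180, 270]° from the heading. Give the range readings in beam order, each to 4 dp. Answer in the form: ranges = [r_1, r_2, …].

beam 1: φ=0°, α=195°
  direction (-0.9659, -0.2588); cell (1,1); t to first gridline: x 0.6212, y 0.7341 (then +1.0353 / +3.8637)
    (0,1) via x @ 0.6212  # hit
  → r_1 = 0.6212
beam 2: φ=90°, α=285°
  direction (0.2588, -0.9659); cell (1,1); t to first gridline: x 1.5455, y 0.1967 (then +3.8637 / +1.0353)
    (1,0) via y @ 0.1967  # hit
  → r_2 = 0.1967
beam 3: φ=180°, α=15°
  direction (0.9659, 0.2588); cell (1,1); t to first gridline: x 0.4141, y 3.1296 (then +1.0353 / +3.8637)
    (2,1) via x @ 0.4141
    (3,1) via x @ 1.4494
    (4,1) via x @ 2.4847
    (4,2) via y @ 3.1296
    (5,2) via x @ 3.5199
    (6,2) via x @ 4.5552  # hit
  → r_3 = 4.5552
beam 4: φ=270°, α=105°
  direction (-0.2588, 0.9659); cell (1,1); t to first gridline: x 2.3182, y 0.8386 (then +3.8637 / +1.0353)
    (1,2) via y @ 0.8386
    (1,3) via y @ 1.8738
    (0,3) via x @ 2.3182  # hit
  → r_4 = 2.3182

ranges = [0.6212, 0.1967, 4.5552, 2.3182]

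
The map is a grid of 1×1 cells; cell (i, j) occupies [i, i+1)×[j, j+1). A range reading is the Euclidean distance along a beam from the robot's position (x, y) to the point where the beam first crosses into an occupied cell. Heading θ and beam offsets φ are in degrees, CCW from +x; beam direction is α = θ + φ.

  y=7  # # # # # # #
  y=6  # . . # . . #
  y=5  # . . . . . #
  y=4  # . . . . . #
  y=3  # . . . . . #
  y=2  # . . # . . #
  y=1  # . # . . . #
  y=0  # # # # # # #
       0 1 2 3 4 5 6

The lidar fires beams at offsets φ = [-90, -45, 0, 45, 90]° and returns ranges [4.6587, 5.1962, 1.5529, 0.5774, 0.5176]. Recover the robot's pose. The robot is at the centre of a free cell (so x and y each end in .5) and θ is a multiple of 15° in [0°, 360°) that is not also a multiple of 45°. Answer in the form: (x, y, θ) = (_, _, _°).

Candidates: 27 free-cell centres × 16 headings = 432 poses. Raycast each; keep the one whose scan matches to 4 dp.
  (4.5, 1.5, 195°): beam 2 = 1.0000 ≠ 5.1962 ✗
  (3.5, 1.5, 150°): beam 1 = 0.5774 ≠ 4.6587 ✗
  (2.5, 2.5, 195°): beam 2 = 1.7321 ≠ 5.1962 ✗
  (3.5, 1.5, 300°): beam 1 = 0.5774 ≠ 4.6587 ✗
  …
  (1.5, 6.5, 15°): r_1=4.6587, r_2=5.1962, r_3=1.5529, r_4=0.5774, r_5=0.5176 — all match ✓
Unique over the lattice → pose = (1.5, 6.5, 15°).

(x, y, θ) = (1.5, 6.5, 15°)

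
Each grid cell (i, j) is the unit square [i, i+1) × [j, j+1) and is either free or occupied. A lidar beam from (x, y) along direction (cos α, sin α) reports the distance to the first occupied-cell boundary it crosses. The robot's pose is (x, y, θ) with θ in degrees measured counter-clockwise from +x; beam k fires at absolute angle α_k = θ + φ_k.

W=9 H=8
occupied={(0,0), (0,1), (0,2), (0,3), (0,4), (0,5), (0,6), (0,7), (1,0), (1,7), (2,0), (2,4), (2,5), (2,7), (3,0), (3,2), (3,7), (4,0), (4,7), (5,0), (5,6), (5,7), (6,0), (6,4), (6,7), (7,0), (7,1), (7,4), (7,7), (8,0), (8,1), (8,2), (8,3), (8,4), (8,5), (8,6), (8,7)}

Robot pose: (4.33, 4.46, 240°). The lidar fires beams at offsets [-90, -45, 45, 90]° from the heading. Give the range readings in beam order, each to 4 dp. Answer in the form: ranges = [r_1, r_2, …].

beam 1: φ=-90°, α=150°
  d=(-0.8660,0.5000)  start (4,4)  tX=0.3811 tY=1.0800  stride 1/|dx|=1.1547 1/|dy|=2.0000
    cross x-line → (3,4), t=0.3811
    cross y-line → (3,5), t=1.0800
    cross x-line → (2,5), t=1.5358 (wall)
  → r_1 = 1.5358
beam 2: φ=-45°, α=195°
  d=(-0.9659,-0.2588)  start (4,4)  tX=0.3416 tY=1.7773  stride 1/|dx|=1.0353 1/|dy|=3.8637
    cross x-line → (3,4), t=0.3416
    cross x-line → (2,4), t=1.3769 (wall)
  → r_2 = 1.3769
beam 3: φ=45°, α=285°
  d=(0.2588,-0.9659)  start (4,4)  tX=2.5887 tY=0.4762  stride 1/|dx|=3.8637 1/|dy|=1.0353
    cross y-line → (4,3), t=0.4762
    cross y-line → (4,2), t=1.5115
    cross y-line → (4,1), t=2.5468
    cross x-line → (5,1), t=2.5887
    cross y-line → (5,0), t=3.5821 (wall)
  → r_3 = 3.5821
beam 4: φ=90°, α=330°
  d=(0.8660,-0.5000)  start (4,4)  tX=0.7736 tY=0.9200  stride 1/|dx|=1.1547 1/|dy|=2.0000
    cross x-line → (5,4), t=0.7736
    cross y-line → (5,3), t=0.9200
    cross x-line → (6,3), t=1.9283
    cross y-line → (6,2), t=2.9200
    cross x-line → (7,2), t=3.0831
    cross x-line → (8,2), t=4.2378 (wall)
  → r_4 = 4.2378

ranges = [1.5358, 1.3769, 3.5821, 4.2378]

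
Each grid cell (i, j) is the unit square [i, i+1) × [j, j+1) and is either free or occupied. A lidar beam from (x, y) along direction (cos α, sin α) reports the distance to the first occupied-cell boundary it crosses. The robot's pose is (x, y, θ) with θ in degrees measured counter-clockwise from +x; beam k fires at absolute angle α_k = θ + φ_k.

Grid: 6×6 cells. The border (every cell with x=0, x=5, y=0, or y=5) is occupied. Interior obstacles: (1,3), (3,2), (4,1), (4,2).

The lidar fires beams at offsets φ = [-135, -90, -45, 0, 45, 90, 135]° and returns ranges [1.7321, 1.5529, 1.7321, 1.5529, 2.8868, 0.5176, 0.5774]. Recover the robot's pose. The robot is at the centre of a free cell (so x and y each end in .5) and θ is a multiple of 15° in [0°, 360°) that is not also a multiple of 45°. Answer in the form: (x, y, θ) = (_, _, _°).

(x, y, θ) = (3.5, 3.5, 165°)

Candidates: 12 free-cell centres × 16 headings = 192 poses. Raycast each; keep the one whose scan matches to 4 dp.
  (2.5, 1.5, 285°): beam 3 = 0.5774 ≠ 1.7321 ✗
  (1.5, 1.5, 75°): beam 1 = 0.5774 ≠ 1.7321 ✗
  (3.5, 4.5, 75°): beam 3 = 1.0000 ≠ 1.7321 ✗
  (2.5, 1.5, 195°): beam 1 = 1.0000 ≠ 1.7321 ✗
  …
  (3.5, 3.5, 165°): r_1=1.7321, r_2=1.5529, r_3=1.7321, r_4=1.5529, r_5=2.8868, r_6=0.5176, r_7=0.5774 — all match ✓
No second candidate reproduces the full scan.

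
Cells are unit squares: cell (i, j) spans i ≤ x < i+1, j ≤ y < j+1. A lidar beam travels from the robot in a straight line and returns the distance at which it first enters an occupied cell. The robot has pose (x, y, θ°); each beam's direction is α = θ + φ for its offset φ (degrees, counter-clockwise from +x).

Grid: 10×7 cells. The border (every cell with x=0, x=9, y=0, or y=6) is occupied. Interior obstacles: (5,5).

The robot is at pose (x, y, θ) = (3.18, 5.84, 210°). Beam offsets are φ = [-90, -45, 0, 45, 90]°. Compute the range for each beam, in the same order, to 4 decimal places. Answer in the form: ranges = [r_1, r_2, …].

ranges = [0.1848, 0.6182, 2.5172, 5.0107, 5.5888]

beam 1: φ=-90°, α=120°
  dir = (cos 120°, sin 120°) = (-0.5000, 0.8660); from cell (3,5)
  next x-line at t=0.3600, next y-line at t=0.1848; Δt_x=2.0000, Δt_y=1.1547
    y: enter (3,6) at t=0.1848 ← occupied
  → r_1 = 0.1848
beam 2: φ=-45°, α=165°
  dir = (cos 165°, sin 165°) = (-0.9659, 0.2588); from cell (3,5)
  next x-line at t=0.1863, next y-line at t=0.6182; Δt_x=1.0353, Δt_y=3.8637
    x: enter (2,5) at t=0.1863
    y: enter (2,6) at t=0.6182 ← occupied
  → r_2 = 0.6182
beam 3: φ=0°, α=210°
  dir = (cos 210°, sin 210°) = (-0.8660, -0.5000); from cell (3,5)
  next x-line at t=0.2078, next y-line at t=1.6800; Δt_x=1.1547, Δt_y=2.0000
    x: enter (2,5) at t=0.2078
    x: enter (1,5) at t=1.3625
    y: enter (1,4) at t=1.6800
    x: enter (0,4) at t=2.5172 ← occupied
  → r_3 = 2.5172
beam 4: φ=45°, α=255°
  dir = (cos 255°, sin 255°) = (-0.2588, -0.9659); from cell (3,5)
  next x-line at t=0.6955, next y-line at t=0.8696; Δt_x=3.8637, Δt_y=1.0353
    x: enter (2,5) at t=0.6955
    y: enter (2,4) at t=0.8696
    y: enter (2,3) at t=1.9049
    y: enter (2,2) at t=2.9402
    y: enter (2,1) at t=3.9755
    x: enter (1,1) at t=4.5592
    y: enter (1,0) at t=5.0107 ← occupied
  → r_4 = 5.0107
beam 5: φ=90°, α=300°
  dir = (cos 300°, sin 300°) = (0.5000, -0.8660); from cell (3,5)
  next x-line at t=1.6400, next y-line at t=0.9699; Δt_x=2.0000, Δt_y=1.1547
    y: enter (3,4) at t=0.9699
    x: enter (4,4) at t=1.6400
    y: enter (4,3) at t=2.1246
    y: enter (4,2) at t=3.2793
    x: enter (5,2) at t=3.6400
    y: enter (5,1) at t=4.4341
    y: enter (5,0) at t=5.5888 ← occupied
  → r_5 = 5.5888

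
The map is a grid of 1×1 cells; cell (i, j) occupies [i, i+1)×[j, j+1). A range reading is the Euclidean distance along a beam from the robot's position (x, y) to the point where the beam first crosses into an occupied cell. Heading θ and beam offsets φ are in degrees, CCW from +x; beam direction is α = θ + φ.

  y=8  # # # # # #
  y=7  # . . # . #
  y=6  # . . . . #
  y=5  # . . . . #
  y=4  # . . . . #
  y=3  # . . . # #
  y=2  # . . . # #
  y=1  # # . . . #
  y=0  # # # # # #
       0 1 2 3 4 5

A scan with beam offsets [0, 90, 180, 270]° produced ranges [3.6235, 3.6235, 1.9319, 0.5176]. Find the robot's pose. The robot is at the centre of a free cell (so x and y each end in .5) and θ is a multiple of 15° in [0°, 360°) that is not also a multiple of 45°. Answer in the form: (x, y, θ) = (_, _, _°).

Enumerate (i+0.5, j+0.5, θ) over the 24 free cells and 16 admissible headings. For each, cast all 4 beams and compare to the given ranges.
  (3.5, 6.5, 30°): beam 1 = 1.7321 ≠ 3.6235 ✗
  (3.5, 6.5, 330°): beam 1 = 1.7321 ≠ 3.6235 ✗
  (1.5, 6.5, 330°): beam 1 = 4.0415 ≠ 3.6235 ✗
  (1.5, 3.5, 60°): beam 1 = 4.0415 ≠ 3.6235 ✗
  …
  (1.5, 4.5, 285°): r_1=3.6235, r_2=3.6235, r_3=1.9319, r_4=0.5176 — all match ✓
Only this pose fits every beam.

(x, y, θ) = (1.5, 4.5, 285°)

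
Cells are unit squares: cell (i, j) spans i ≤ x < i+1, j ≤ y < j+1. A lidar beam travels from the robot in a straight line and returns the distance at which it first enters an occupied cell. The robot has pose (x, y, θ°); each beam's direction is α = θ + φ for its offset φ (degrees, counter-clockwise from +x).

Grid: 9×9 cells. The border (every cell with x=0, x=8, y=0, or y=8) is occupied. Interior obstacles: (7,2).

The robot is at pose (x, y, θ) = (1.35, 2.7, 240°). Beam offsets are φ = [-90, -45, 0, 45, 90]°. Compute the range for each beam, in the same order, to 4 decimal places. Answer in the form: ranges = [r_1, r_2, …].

beam 1: φ=-90°, α=150°
  d=(-0.8660,0.5000)  start (1,2)  tX=0.4041 tY=0.6000  stride 1/|dx|=1.1547 1/|dy|=2.0000
    cross x-line → (0,2), t=0.4041 (wall)
  → r_1 = 0.4041
beam 2: φ=-45°, α=195°
  d=(-0.9659,-0.2588)  start (1,2)  tX=0.3623 tY=2.7046  stride 1/|dx|=1.0353 1/|dy|=3.8637
    cross x-line → (0,2), t=0.3623 (wall)
  → r_2 = 0.3623
beam 3: φ=0°, α=240°
  d=(-0.5000,-0.8660)  start (1,2)  tX=0.7000 tY=0.8083  stride 1/|dx|=2.0000 1/|dy|=1.1547
    cross x-line → (0,2), t=0.7000 (wall)
  → r_3 = 0.7000
beam 4: φ=45°, α=285°
  d=(0.2588,-0.9659)  start (1,2)  tX=2.5114 tY=0.7247  stride 1/|dx|=3.8637 1/|dy|=1.0353
    cross y-line → (1,1), t=0.7247
    cross y-line → (1,0), t=1.7600 (wall)
  → r_4 = 1.7600
beam 5: φ=90°, α=330°
  d=(0.8660,-0.5000)  start (1,2)  tX=0.7506 tY=1.4000  stride 1/|dx|=1.1547 1/|dy|=2.0000
    cross x-line → (2,2), t=0.7506
    cross y-line → (2,1), t=1.4000
    cross x-line → (3,1), t=1.9053
    cross x-line → (4,1), t=3.0600
    cross y-line → (4,0), t=3.4000 (wall)
  → r_5 = 3.4000

ranges = [0.4041, 0.3623, 0.7000, 1.7600, 3.4000]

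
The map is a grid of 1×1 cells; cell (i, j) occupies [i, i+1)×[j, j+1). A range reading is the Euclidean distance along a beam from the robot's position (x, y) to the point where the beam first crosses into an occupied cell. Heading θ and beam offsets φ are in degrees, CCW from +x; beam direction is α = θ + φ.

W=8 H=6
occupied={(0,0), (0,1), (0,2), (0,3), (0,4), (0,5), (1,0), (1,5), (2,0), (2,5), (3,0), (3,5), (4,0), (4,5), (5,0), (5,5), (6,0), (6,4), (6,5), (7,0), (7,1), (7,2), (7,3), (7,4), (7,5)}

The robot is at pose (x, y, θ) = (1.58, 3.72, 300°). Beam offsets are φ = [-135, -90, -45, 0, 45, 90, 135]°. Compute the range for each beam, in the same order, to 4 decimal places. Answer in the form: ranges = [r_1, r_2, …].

ranges = [0.6005, 0.6697, 2.2409, 3.1408, 5.6112, 2.5600, 1.3252]

beam 1: φ=-135°, α=165°
  cosα=-0.9659 sinα=0.2588 | (1,3) | tMaxX 0.6005 tMaxY 1.0818 | tΔX 1.0353 tΔY 3.8637
    t=0.6005 [x] (0,3) — stop
  → r_1 = 0.6005
beam 2: φ=-90°, α=210°
  cosα=-0.8660 sinα=-0.5000 | (1,3) | tMaxX 0.6697 tMaxY 1.4400 | tΔX 1.1547 tΔY 2.0000
    t=0.6697 [x] (0,3) — stop
  → r_2 = 0.6697
beam 3: φ=-45°, α=255°
  cosα=-0.2588 sinα=-0.9659 | (1,3) | tMaxX 2.2409 tMaxY 0.7454 | tΔX 3.8637 tΔY 1.0353
    t=0.7454 [y] (1,2)
    t=1.7807 [y] (1,1)
    t=2.2409 [x] (0,1) — stop
  → r_3 = 2.2409
beam 4: φ=0°, α=300°
  cosα=0.5000 sinα=-0.8660 | (1,3) | tMaxX 0.8400 tMaxY 0.8314 | tΔX 2.0000 tΔY 1.1547
    t=0.8314 [y] (1,2)
    t=0.8400 [x] (2,2)
    t=1.9861 [y] (2,1)
    t=2.8400 [x] (3,1)
    t=3.1408 [y] (3,0) — stop
  → r_4 = 3.1408
beam 5: φ=45°, α=345°
  cosα=0.9659 sinα=-0.2588 | (1,3) | tMaxX 0.4348 tMaxY 2.7819 | tΔX 1.0353 tΔY 3.8637
    t=0.4348 [x] (2,3)
    t=1.4701 [x] (3,3)
    t=2.5054 [x] (4,3)
    t=2.7819 [y] (4,2)
    t=3.5406 [x] (5,2)
    t=4.5759 [x] (6,2)
    t=5.6112 [x] (7,2) — stop
  → r_5 = 5.6112
beam 6: φ=90°, α=30°
  cosα=0.8660 sinα=0.5000 | (1,3) | tMaxX 0.4850 tMaxY 0.5600 | tΔX 1.1547 tΔY 2.0000
    t=0.4850 [x] (2,3)
    t=0.5600 [y] (2,4)
    t=1.6397 [x] (3,4)
    t=2.5600 [y] (3,5) — stop
  → r_6 = 2.5600
beam 7: φ=135°, α=75°
  cosα=0.2588 sinα=0.9659 | (1,3) | tMaxX 1.6228 tMaxY 0.2899 | tΔX 3.8637 tΔY 1.0353
    t=0.2899 [y] (1,4)
    t=1.3252 [y] (1,5) — stop
  → r_7 = 1.3252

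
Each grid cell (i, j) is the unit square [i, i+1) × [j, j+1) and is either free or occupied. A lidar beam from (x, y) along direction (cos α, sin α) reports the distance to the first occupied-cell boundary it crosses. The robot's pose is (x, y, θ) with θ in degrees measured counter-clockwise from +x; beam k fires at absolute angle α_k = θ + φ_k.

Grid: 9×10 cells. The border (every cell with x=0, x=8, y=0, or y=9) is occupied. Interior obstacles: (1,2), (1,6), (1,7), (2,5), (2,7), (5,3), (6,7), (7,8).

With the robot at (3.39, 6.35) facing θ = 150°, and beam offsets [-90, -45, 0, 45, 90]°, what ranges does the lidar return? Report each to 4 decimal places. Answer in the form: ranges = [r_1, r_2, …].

ranges = [3.0600, 1.5068, 1.3000, 1.3523, 0.7800]

beam 1: φ=-90°, α=60°
  d=(0.5000,0.8660)  start (3,6)  tX=1.2200 tY=0.7506  stride 1/|dx|=2.0000 1/|dy|=1.1547
    cross y-line → (3,7), t=0.7506
    cross x-line → (4,7), t=1.2200
    cross y-line → (4,8), t=1.9053
    cross y-line → (4,9), t=3.0600 (wall)
  → r_1 = 3.0600
beam 2: φ=-45°, α=105°
  d=(-0.2588,0.9659)  start (3,6)  tX=1.5068 tY=0.6729  stride 1/|dx|=3.8637 1/|dy|=1.0353
    cross y-line → (3,7), t=0.6729
    cross x-line → (2,7), t=1.5068 (wall)
  → r_2 = 1.5068
beam 3: φ=0°, α=150°
  d=(-0.8660,0.5000)  start (3,6)  tX=0.4503 tY=1.3000  stride 1/|dx|=1.1547 1/|dy|=2.0000
    cross x-line → (2,6), t=0.4503
    cross y-line → (2,7), t=1.3000 (wall)
  → r_3 = 1.3000
beam 4: φ=45°, α=195°
  d=(-0.9659,-0.2588)  start (3,6)  tX=0.4038 tY=1.3523  stride 1/|dx|=1.0353 1/|dy|=3.8637
    cross x-line → (2,6), t=0.4038
    cross y-line → (2,5), t=1.3523 (wall)
  → r_4 = 1.3523
beam 5: φ=90°, α=240°
  d=(-0.5000,-0.8660)  start (3,6)  tX=0.7800 tY=0.4041  stride 1/|dx|=2.0000 1/|dy|=1.1547
    cross y-line → (3,5), t=0.4041
    cross x-line → (2,5), t=0.7800 (wall)
  → r_5 = 0.7800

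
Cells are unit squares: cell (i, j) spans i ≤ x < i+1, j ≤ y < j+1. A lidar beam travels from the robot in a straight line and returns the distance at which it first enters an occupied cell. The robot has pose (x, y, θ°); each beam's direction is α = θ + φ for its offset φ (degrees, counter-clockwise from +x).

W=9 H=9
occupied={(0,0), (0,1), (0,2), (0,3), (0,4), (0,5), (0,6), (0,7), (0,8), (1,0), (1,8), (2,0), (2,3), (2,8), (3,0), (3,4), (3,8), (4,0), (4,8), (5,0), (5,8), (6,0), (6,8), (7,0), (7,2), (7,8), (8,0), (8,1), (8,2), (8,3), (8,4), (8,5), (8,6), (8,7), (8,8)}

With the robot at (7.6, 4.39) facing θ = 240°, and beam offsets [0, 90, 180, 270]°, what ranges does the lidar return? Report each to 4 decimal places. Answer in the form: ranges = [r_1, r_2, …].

ranges = [3.9144, 0.4619, 0.8000, 7.2200]

beam 1: φ=0°, α=240°
  d=(-0.5000,-0.8660)  start (7,4)  tX=1.2000 tY=0.4503  stride 1/|dx|=2.0000 1/|dy|=1.1547
    cross y-line → (7,3), t=0.4503
    cross x-line → (6,3), t=1.2000
    cross y-line → (6,2), t=1.6050
    cross y-line → (6,1), t=2.7597
    cross x-line → (5,1), t=3.2000
    cross y-line → (5,0), t=3.9144 (wall)
  → r_1 = 3.9144
beam 2: φ=90°, α=330°
  d=(0.8660,-0.5000)  start (7,4)  tX=0.4619 tY=0.7800  stride 1/|dx|=1.1547 1/|dy|=2.0000
    cross x-line → (8,4), t=0.4619 (wall)
  → r_2 = 0.4619
beam 3: φ=180°, α=60°
  d=(0.5000,0.8660)  start (7,4)  tX=0.8000 tY=0.7044  stride 1/|dx|=2.0000 1/|dy|=1.1547
    cross y-line → (7,5), t=0.7044
    cross x-line → (8,5), t=0.8000 (wall)
  → r_3 = 0.8000
beam 4: φ=270°, α=150°
  d=(-0.8660,0.5000)  start (7,4)  tX=0.6928 tY=1.2200  stride 1/|dx|=1.1547 1/|dy|=2.0000
    cross x-line → (6,4), t=0.6928
    cross y-line → (6,5), t=1.2200
    cross x-line → (5,5), t=1.8475
    cross x-line → (4,5), t=3.0022
    cross y-line → (4,6), t=3.2200
    cross x-line → (3,6), t=4.1569
    cross y-line → (3,7), t=5.2200
    cross x-line → (2,7), t=5.3116
    cross x-line → (1,7), t=6.4663
    cross y-line → (1,8), t=7.2200 (wall)
  → r_4 = 7.2200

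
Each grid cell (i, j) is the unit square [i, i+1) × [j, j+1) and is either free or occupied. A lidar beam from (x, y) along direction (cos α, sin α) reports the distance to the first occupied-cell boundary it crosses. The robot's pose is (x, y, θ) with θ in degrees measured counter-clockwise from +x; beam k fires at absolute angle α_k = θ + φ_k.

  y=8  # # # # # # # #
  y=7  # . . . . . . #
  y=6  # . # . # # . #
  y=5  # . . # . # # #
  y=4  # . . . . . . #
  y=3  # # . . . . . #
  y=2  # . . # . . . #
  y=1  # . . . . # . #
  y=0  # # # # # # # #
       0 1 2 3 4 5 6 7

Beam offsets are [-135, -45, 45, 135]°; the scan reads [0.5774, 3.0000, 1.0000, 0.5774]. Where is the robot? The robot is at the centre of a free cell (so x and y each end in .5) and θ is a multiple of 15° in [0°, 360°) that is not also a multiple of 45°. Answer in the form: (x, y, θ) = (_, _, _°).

Candidates: 33 free-cell centres × 16 headings = 528 poses. Raycast each; keep the one whose scan matches to 4 dp.
  (4.5, 5.5, 330°): beam 1 = 0.5176 ≠ 0.5774 ✗
  (6.5, 2.5, 240°): beam 1 = 2.5882 ≠ 0.5774 ✗
  (5.5, 2.5, 210°): beam 1 = 2.5882 ≠ 0.5774 ✗
  …
  (6.5, 4.5, 255°): r_1=0.5774, r_2=3.0000, r_3=1.0000, r_4=0.5774 — all match ✓
Only this pose fits every beam.

(x, y, θ) = (6.5, 4.5, 255°)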